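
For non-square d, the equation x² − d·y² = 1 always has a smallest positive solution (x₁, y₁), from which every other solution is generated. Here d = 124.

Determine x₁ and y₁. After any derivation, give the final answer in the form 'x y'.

4620799 414960

√124 = [11; 7,2,1,1,1,…,2,7,22, …], period ℓ=16 (even) → k=15
a_0=11:  p_0=11·1+0=11,  q_0=11·0+1=1
…
a_2=2:  p_2=2·78+11=167,  q_2=2·7+1=15
a_3=1:  p_3=1·167+78=245,  q_3=1·15+7=22
…
a_5=1:  p_5=1·412+245=657,  q_5=1·37+22=59
a_6=3:  p_6=3·657+412=2383,  q_6=3·59+37=214
a_7=1:  p_7=1·2383+657=3040,  q_7=1·214+59=273
…
a_9=1:  p_9=1·14543+3040=17583,  q_9=1·1306+273=1579
…
a_14=2:  p_14=2·237042+152167=626251,  q_14=2·21287+13665=56239
a_15=7:  p_15=7·626251+237042=4620799,  q_15=7·56239+21287=414960
fundamental: x₁=4620799, y₁=414960  (since 21351783398401 − 124·172191801600 = 1)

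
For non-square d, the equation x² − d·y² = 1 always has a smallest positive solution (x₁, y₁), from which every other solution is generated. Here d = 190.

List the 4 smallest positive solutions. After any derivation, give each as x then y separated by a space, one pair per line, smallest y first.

[13; 1,3,1,1,1,…,3,1,26] for √190; ℓ=14 ⇒ convergent index 13
k=0  a_k=13  p_k/q_k = 13/1
k=1  a_k=1  p_k/q_k = 14/1
…
k=5  a_k=1  p_k/q_k = 193/14
k=6  a_k=2  p_k/q_k = 510/37
k=7  a_k=2  p_k/q_k = 1213/88
k=8  a_k=2  p_k/q_k = 2936/213
…
k=10  a_k=1  p_k/q_k = 7085/514
…
k=12  a_k=3  p_k/q_k = 40787/2959
k=13  a_k=1  p_k/q_k = 52021/3774
→ (52021, 3774).  Check: 52021²=2706184441, 190·3774²=2706184440, difference 1.
(x_2, y_2) = (52021·52021 + 190·3774·3774, 52021·3774 + 3774·52021) = (5412368881, 392654508)
(x_3, y_3) = (52021·5412368881 + 190·3774·392654508, 52021·392654508 + 3774·5412368881) = (563113683064981, 40852560317562)
(x_4, y_4) = (52021·563113683064981 + 190·3774·40852560317562, 52021·40852560317562 + 3774·563113683064981) = (58587473808034384321, 4250382080167131096)

52021 3774
5412368881 392654508
563113683064981 40852560317562
58587473808034384321 4250382080167131096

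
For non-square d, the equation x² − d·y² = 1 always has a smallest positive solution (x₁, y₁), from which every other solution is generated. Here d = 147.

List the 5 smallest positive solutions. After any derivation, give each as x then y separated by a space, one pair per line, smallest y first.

√147 → a₀=12, period (8,24); ℓ=2 even so k=1
a_0=12:  p_0=12·1+0=12,  q_0=12·0+1=1
a_1=8:  p_1=8·12+1=97,  q_1=8·1+0=8
fundamental: x₁=97, y₁=8  (since 9409 − 147·64 = 1)
(97+8√147)^2 = 18817 + 1552√147
(97+8√147)^3 = 3650401 + 301080√147
(97+8√147)^4 = 708158977 + 58407968√147
(97+8√147)^5 = 137379191137 + 11330844712√147

97 8
18817 1552
3650401 301080
708158977 58407968
137379191137 11330844712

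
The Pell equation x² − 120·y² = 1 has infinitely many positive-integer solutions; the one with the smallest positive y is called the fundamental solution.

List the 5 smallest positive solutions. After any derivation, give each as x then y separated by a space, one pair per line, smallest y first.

11 1
241 22
5291 483
116161 10604
2550251 232805

[10; 1,20] for √120; ℓ=2 ⇒ convergent index 1
k=0  a_k=10  p_k/q_k = 10/1
k=1  a_k=1  p_k/q_k = 11/1
fundamental: x₁=11, y₁=1  (since 121 − 120·1 = 1)
(11+1√120)^2 = 241 + 22√120
(11+1√120)^3 = 5291 + 483√120
(11+1√120)^4 = 116161 + 10604√120
(11+1√120)^5 = 2550251 + 232805√120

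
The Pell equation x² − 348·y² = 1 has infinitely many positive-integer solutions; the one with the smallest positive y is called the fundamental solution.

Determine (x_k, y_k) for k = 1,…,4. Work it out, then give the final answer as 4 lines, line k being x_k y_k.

d=348: √d = [18; 1,1,1,8,1,1,1,36] (ℓ=8, even), read p_7/q_7
k=0  a_k=18  p_k/q_k = 18/1
…
k=6  a_k=1  p_k/q_k = 1026/55
k=7  a_k=1  p_k/q_k = 1567/84
→ (1567, 84).  Check: 1567²=2455489, 348·84²=2455488, difference 1.
n=2: (1567,84)∘(1567,84) = (1567·1567+348·84·84, 1567·84+84·1567) = (4910977,263256)
n=3: (4910977,263256)∘(1567,84) = (1567·4910977+348·84·263256, 1567·263256+84·4910977) = (15391000351,825044220)
n=4: (15391000351,825044220)∘(1567,84) = (1567·15391000351+348·84·825044220, 1567·825044220+84·15391000351) = (48235390189057,2585688322224)

1567 84
4910977 263256
15391000351 825044220
48235390189057 2585688322224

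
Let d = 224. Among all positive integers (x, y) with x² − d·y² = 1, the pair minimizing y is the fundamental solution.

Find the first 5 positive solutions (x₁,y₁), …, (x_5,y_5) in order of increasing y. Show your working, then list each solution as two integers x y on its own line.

d=224: √d = [14; 1,28] (ℓ=2, even), read p_1/q_1
i=0: a=14 ⇒ p=14, q=1
i=1: a=1 ⇒ p=15, q=1
fundamental: x₁=15, y₁=1  (since 225 − 224·1 = 1)
(15+1√224)^2 = 449 + 30√224
(15+1√224)^3 = 13455 + 899√224
(15+1√224)^4 = 403201 + 26940√224
(15+1√224)^5 = 12082575 + 807301√224

15 1
449 30
13455 899
403201 26940
12082575 807301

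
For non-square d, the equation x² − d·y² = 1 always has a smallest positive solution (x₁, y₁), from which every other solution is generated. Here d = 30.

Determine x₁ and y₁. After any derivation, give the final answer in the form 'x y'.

11 2

d=30: √d = [5; 2,10] (ℓ=2, even), read p_1/q_1
a_0=5:  p_0=5·1+0=5,  q_0=5·0+1=1
a_1=2:  p_1=2·5+1=11,  q_1=2·1+0=2
→ (11, 2).  Check: 11²=121, 30·2²=120, difference 1.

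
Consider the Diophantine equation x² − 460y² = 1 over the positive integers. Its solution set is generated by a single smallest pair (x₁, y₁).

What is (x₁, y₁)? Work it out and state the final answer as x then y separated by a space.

2535751 118230

d=460: √d = [21; 2,4,3,1,2,10,2,1,3,4,2,42] (ℓ=12, even), read p_11/q_11
i=0: a=21 ⇒ p=21, q=1
i=1: a=2 ⇒ p=43, q=2
i=2: a=4 ⇒ p=193, q=9
i=3: a=3 ⇒ p=622, q=29
i=4: a=1 ⇒ p=815, q=38
i=5: a=2 ⇒ p=2252, q=105
i=6: a=10 ⇒ p=23335, q=1088
i=7: a=2 ⇒ p=48922, q=2281
…
i=9: a=3 ⇒ p=265693, q=12388
i=10: a=4 ⇒ p=1135029, q=52921
i=11: a=2 ⇒ p=2535751, q=118230
→ (2535751, 118230).  Check: 2535751²=6430033134001, 460·118230²=6430033134000, difference 1.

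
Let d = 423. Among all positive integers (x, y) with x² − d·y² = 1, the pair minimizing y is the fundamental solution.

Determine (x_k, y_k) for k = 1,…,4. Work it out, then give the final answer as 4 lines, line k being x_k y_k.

[20; 1,1,3,4,3,1,1,40] for √423; ℓ=8 ⇒ convergent index 7
k=0  a_k=20  p_k/q_k = 20/1
k=1  a_k=1  p_k/q_k = 21/1
k=2  a_k=1  p_k/q_k = 41/2
k=3  a_k=3  p_k/q_k = 144/7
k=4  a_k=4  p_k/q_k = 617/30
k=5  a_k=3  p_k/q_k = 1995/97
k=6  a_k=1  p_k/q_k = 2612/127
k=7  a_k=1  p_k/q_k = 4607/224
→ (4607, 224).  Check: 4607²=21224449, 423·224²=21224448, difference 1.
(x_2, y_2) = (4607·4607 + 423·224·224, 4607·224 + 224·4607) = (42448897, 2063936)
(x_3, y_3) = (4607·42448897 + 423·224·2063936, 4607·2063936 + 224·42448897) = (391124132351, 19017106080)
(x_4, y_4) = (4607·391124132351 + 423·224·19017106080, 4607·19017106080 + 224·391124132351) = (3603817713033217, 175223613357184)

4607 224
42448897 2063936
391124132351 19017106080
3603817713033217 175223613357184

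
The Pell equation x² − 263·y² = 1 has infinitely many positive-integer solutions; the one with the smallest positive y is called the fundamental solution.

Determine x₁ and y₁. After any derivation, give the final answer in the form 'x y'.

√263 → a₀=16, period (4,1,1,1,1,15,1,1,1,1,4,32); ℓ=12 even so k=11
step 0: (16, 1)  from 16·(1,0) + (0,1)
step 1: (65, 4)  from 4·(16,1) + (1,0)
…
step 3: (146, 9)  from 1·(81,5) + (65,4)
…
step 7: (6195, 382)  from 1·(5822,359) + (373,23)
…
step 9: (18212, 1123)  from 1·(12017,741) + (6195,382)
step 10: (30229, 1864)  from 1·(18212,1123) + (12017,741)
step 11: (139128, 8579)  from 4·(30229,1864) + (18212,1123)
→ (139128, 8579).  Check: 139128²=19356600384, 263·8579²=19356600383, difference 1.

139128 8579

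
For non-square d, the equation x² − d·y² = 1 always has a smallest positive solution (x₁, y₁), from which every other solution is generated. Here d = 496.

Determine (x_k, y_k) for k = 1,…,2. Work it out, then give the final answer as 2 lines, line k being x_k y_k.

4620799 207480
42703566796801 1917446753040

√496 → a₀=22, period (3,1,2,4,1,…,1,3,44); ℓ=16 even so k=15
i=0: a=22 ⇒ p=22, q=1
i=1: a=3 ⇒ p=67, q=3
…
i=3: a=2 ⇒ p=245, q=11
i=4: a=4 ⇒ p=1069, q=48
i=5: a=1 ⇒ p=1314, q=59
i=6: a=1 ⇒ p=2383, q=107
i=7: a=2 ⇒ p=6080, q=273
i=8: a=2 ⇒ p=14543, q=653
…
i=10: a=1 ⇒ p=49709, q=2232
…
i=13: a=2 ⇒ p=863293, q=38763
i=14: a=1 ⇒ p=1252502, q=56239
i=15: a=3 ⇒ p=4620799, q=207480
(x₁, y₁) = (4620799, 207480);  4620799² − 496·207480² = 1 ✓
(x_2, y_2) = (4620799·4620799 + 496·207480·207480, 4620799·207480 + 207480·4620799) = (42703566796801, 1917446753040)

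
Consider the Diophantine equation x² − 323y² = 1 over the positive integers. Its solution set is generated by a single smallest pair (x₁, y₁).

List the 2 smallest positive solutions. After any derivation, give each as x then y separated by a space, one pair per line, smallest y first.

18 1
647 36

√323 = [17; 1,34, …], period ℓ=2 (even) → k=1
step 0: (17, 1)  from 17·(1,0) + (0,1)
step 1: (18, 1)  from 1·(17,1) + (1,0)
(x₁, y₁) = (18, 1);  18² − 323·1² = 1 ✓
(x_2, y_2) = (18·18 + 323·1·1, 18·1 + 1·18) = (647, 36)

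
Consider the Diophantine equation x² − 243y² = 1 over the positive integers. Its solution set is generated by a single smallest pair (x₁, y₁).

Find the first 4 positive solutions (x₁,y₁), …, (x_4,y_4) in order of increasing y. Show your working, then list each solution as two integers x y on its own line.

√243 = [15; 1,1,2,3,15,3,2,1,1,30, …], period ℓ=10 (even) → k=9
step 0: (15, 1)  from 15·(1,0) + (0,1)
step 1: (16, 1)  from 1·(15,1) + (1,0)
…
step 4: (265, 17)  from 3·(78,5) + (31,2)
step 5: (4053, 260)  from 15·(265,17) + (78,5)
…
step 7: (28901, 1854)  from 2·(12424,797) + (4053,260)
step 8: (41325, 2651)  from 1·(28901,1854) + (12424,797)
step 9: (70226, 4505)  from 1·(41325,2651) + (28901,1854)
(x₁, y₁) = (70226, 4505);  70226² − 243·4505² = 1 ✓
(70226+4505√243)^2 = 9863382151 + 632736260√243
(70226+4505√243)^3 = 1385331749802026 + 88869073185015√243
(70226+4505√243)^4 = 194572614913330773601 + 12481839066348990520√243

70226 4505
9863382151 632736260
1385331749802026 88869073185015
194572614913330773601 12481839066348990520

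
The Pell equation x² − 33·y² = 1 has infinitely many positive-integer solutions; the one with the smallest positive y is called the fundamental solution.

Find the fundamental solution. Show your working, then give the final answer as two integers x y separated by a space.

23 4

√33 = [5; 1,2,1,10, …], period ℓ=4 (even) → k=3
a_0=5:  p_0=5·1+0=5,  q_0=5·0+1=1
a_1=1:  p_1=1·5+1=6,  q_1=1·1+0=1
a_2=2:  p_2=2·6+5=17,  q_2=2·1+1=3
a_3=1:  p_3=1·17+6=23,  q_3=1·3+1=4
fundamental: x₁=23, y₁=4  (since 529 − 33·16 = 1)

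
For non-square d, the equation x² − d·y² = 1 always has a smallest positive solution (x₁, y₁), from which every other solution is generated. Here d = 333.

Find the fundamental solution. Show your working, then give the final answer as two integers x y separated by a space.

√333 → a₀=18, period (4,36); ℓ=2 even so k=1
i=0: a=18 ⇒ p=18, q=1
i=1: a=4 ⇒ p=73, q=4
(x₁, y₁) = (73, 4);  73² − 333·4² = 1 ✓

73 4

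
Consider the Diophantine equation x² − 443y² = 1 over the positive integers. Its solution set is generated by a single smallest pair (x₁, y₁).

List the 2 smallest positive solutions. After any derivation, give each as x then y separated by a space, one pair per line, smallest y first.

d=443: √d = [21; 21,42] (ℓ=2, even), read p_1/q_1
i=0: a=21 ⇒ p=21, q=1
i=1: a=21 ⇒ p=442, q=21
(x₁, y₁) = (442, 21);  442² − 443·21² = 1 ✓
k=2:  x_2 = 442·442+443·21·21 = 390727,  y_2 = 442·21+21·442 = 18564

442 21
390727 18564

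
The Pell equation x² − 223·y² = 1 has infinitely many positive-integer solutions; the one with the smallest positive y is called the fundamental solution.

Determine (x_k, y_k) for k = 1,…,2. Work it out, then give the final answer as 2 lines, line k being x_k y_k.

√223 → a₀=14, period (1,13,1,28); ℓ=4 even so k=3
i=0: a=14 ⇒ p=14, q=1
…
i=2: a=13 ⇒ p=209, q=14
i=3: a=1 ⇒ p=224, q=15
fundamental: x₁=224, y₁=15  (since 50176 − 223·225 = 1)
(224+15√223)^2 = 100351 + 6720√223

224 15
100351 6720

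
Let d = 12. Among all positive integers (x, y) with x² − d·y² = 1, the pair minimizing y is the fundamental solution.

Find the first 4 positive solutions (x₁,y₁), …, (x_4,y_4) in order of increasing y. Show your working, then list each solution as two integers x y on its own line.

√12 → a₀=3, period (2,6); ℓ=2 even so k=1
k=0  a_k=3  p_k/q_k = 3/1
k=1  a_k=2  p_k/q_k = 7/2
→ (7, 2).  Check: 7²=49, 12·2²=48, difference 1.
(x_2, y_2) = (7·7 + 12·2·2, 7·2 + 2·7) = (97, 28)
(x_3, y_3) = (7·97 + 12·2·28, 7·28 + 2·97) = (1351, 390)
(x_4, y_4) = (7·1351 + 12·2·390, 7·390 + 2·1351) = (18817, 5432)

7 2
97 28
1351 390
18817 5432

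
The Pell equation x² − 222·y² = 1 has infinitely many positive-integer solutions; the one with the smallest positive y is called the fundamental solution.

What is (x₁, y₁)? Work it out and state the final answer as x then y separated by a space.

√222 = [14; 1,8,1,28, …], period ℓ=4 (even) → k=3
step 0: (14, 1)  from 14·(1,0) + (0,1)
…
step 2: (134, 9)  from 8·(15,1) + (14,1)
step 3: (149, 10)  from 1·(134,9) + (15,1)
fundamental: x₁=149, y₁=10  (since 22201 − 222·100 = 1)

149 10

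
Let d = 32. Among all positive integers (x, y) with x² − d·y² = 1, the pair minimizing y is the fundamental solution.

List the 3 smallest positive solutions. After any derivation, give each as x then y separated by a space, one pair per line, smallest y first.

√32 = [5; 1,1,1,10, …], period ℓ=4 (even) → k=3
i=0: a=5 ⇒ p=5, q=1
…
i=2: a=1 ⇒ p=11, q=2
i=3: a=1 ⇒ p=17, q=3
fundamental: x₁=17, y₁=3  (since 289 − 32·9 = 1)
(17+3√32)^2 = 577 + 102√32
(17+3√32)^3 = 19601 + 3465√32

17 3
577 102
19601 3465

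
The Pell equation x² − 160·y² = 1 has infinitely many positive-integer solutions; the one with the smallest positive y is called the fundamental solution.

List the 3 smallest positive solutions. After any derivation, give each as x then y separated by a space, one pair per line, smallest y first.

721 57
1039681 82194
1499219281 118523691

√160 → a₀=12, period (1,1,1,5,1,1,1,24); ℓ=8 even so k=7
i=0: a=12 ⇒ p=12, q=1
…
i=3: a=1 ⇒ p=38, q=3
…
i=5: a=1 ⇒ p=253, q=20
i=6: a=1 ⇒ p=468, q=37
i=7: a=1 ⇒ p=721, q=57
→ (721, 57).  Check: 721²=519841, 160·57²=519840, difference 1.
(721+57√160)^2 = 1039681 + 82194√160
(721+57√160)^3 = 1499219281 + 118523691√160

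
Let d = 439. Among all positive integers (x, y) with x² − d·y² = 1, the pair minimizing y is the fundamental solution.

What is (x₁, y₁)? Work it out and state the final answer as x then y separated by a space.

[20; 1,19,1,40] for √439; ℓ=4 ⇒ convergent index 3
k=0  a_k=20  p_k/q_k = 20/1
k=1  a_k=1  p_k/q_k = 21/1
k=2  a_k=19  p_k/q_k = 419/20
k=3  a_k=1  p_k/q_k = 440/21
(x₁, y₁) = (440, 21);  440² − 439·21² = 1 ✓

440 21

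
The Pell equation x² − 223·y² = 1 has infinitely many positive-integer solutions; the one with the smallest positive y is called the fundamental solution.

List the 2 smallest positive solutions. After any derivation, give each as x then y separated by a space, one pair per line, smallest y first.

√223 → a₀=14, period (1,13,1,28); ℓ=4 even so k=3
step 0: (14, 1)  from 14·(1,0) + (0,1)
step 1: (15, 1)  from 1·(14,1) + (1,0)
step 2: (209, 14)  from 13·(15,1) + (14,1)
step 3: (224, 15)  from 1·(209,14) + (15,1)
(x₁, y₁) = (224, 15);  224² − 223·15² = 1 ✓
n=2: (224,15)∘(224,15) = (224·224+223·15·15, 224·15+15·224) = (100351,6720)

224 15
100351 6720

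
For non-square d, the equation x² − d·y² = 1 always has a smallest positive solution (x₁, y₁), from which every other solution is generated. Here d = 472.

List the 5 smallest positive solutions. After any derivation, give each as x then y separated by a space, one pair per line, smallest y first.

[21; 1,2,1,1,1,…,2,1,42] for √472; ℓ=14 ⇒ convergent index 13
a_0=21:  p_0=21·1+0=21,  q_0=21·0+1=1
a_1=1:  p_1=1·21+1=22,  q_1=1·1+0=1
a_2=2:  p_2=2·22+21=65,  q_2=2·1+1=3
…
a_5=1:  p_5=1·152+87=239,  q_5=1·7+4=11
…
a_9=1:  p_9=1·24224+5779=30003,  q_9=1·1115+266=1381
a_10=1:  p_10=1·30003+24224=54227,  q_10=1·1381+1115=2496
…
a_12=2:  p_12=2·84230+54227=222687,  q_12=2·3877+2496=10250
a_13=1:  p_13=1·222687+84230=306917,  q_13=1·10250+3877=14127
(x₁, y₁) = (306917, 14127);  306917² − 472·14127² = 1 ✓
n=2: (306917,14127)∘(306917,14127) = (306917·306917+472·14127·14127, 306917·14127+14127·306917) = (188396089777,8671632918)
n=3: (188396089777,8671632918)∘(306917,14127) = (306917·188396089777+472·14127·8671632918, 306917·8671632918+14127·188396089777) = (115643925371868101,5322943120573485)
n=4: (115643925371868101,5322943120573485)∘(306917,14127) = (306917·115643925371868101+472·14127·5322943120573485, 306917·5322943120573485+14127·115643925371868101) = (70986173286526887819457,3267403467465432958572)
n=5: (70986173286526887819457,3267403467465432958572)∘(306917,14127) = (306917·70986173286526887819457+472·14127·3267403467465432958572, 306917·3267403467465432958572+14127·70986173286526887819457) = (43573726693046301732396700037,2005643340042853631571511563)

306917 14127
188396089777 8671632918
115643925371868101 5322943120573485
70986173286526887819457 3267403467465432958572
43573726693046301732396700037 2005643340042853631571511563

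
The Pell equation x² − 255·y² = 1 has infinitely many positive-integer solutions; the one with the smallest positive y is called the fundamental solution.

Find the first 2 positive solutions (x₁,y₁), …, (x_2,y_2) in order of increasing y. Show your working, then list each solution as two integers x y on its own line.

d=255: √d = [15; 1,30] (ℓ=2, even), read p_1/q_1
step 0: (15, 1)  from 15·(1,0) + (0,1)
step 1: (16, 1)  from 1·(15,1) + (1,0)
→ (16, 1).  Check: 16²=256, 255·1²=255, difference 1.
(x_2, y_2) = (16·16 + 255·1·1, 16·1 + 1·16) = (511, 32)

16 1
511 32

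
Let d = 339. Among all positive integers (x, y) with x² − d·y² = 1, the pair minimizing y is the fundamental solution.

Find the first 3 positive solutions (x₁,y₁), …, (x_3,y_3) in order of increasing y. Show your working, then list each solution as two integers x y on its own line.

97970 5321
19196241799 1042596740
3761311617998090 204286405230279

√339 = [18; 2,2,2,1,17,1,2,2,2,36, …], period ℓ=10 (even) → k=9
k=0  a_k=18  p_k/q_k = 18/1
…
k=3  a_k=2  p_k/q_k = 221/12
k=4  a_k=1  p_k/q_k = 313/17
k=5  a_k=17  p_k/q_k = 5542/301
k=6  a_k=1  p_k/q_k = 5855/318
k=7  a_k=2  p_k/q_k = 17252/937
k=8  a_k=2  p_k/q_k = 40359/2192
k=9  a_k=2  p_k/q_k = 97970/5321
(x₁, y₁) = (97970, 5321);  97970² − 339·5321² = 1 ✓
(97970+5321√339)^2 = 19196241799 + 1042596740√339
(97970+5321√339)^3 = 3761311617998090 + 204286405230279√339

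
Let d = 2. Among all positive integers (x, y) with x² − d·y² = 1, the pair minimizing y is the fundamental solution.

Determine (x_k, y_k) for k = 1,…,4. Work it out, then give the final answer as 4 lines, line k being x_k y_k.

3 2
17 12
99 70
577 408

d=2: √d = [1; 2] (ℓ=1, odd), read p_1/q_1
step 0: (1, 1)  from 1·(1,0) + (0,1)
step 1: (3, 2)  from 2·(1,1) + (1,0)
→ (3, 2).  Check: 3²=9, 2·2²=8, difference 1.
n=2: (3,2)∘(3,2) = (3·3+2·2·2, 3·2+2·3) = (17,12)
n=3: (17,12)∘(3,2) = (3·17+2·2·12, 3·12+2·17) = (99,70)
n=4: (99,70)∘(3,2) = (3·99+2·2·70, 3·70+2·99) = (577,408)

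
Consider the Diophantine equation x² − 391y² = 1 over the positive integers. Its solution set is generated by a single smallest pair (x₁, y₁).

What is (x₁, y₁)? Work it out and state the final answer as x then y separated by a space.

7338680 371133

[19; 1,3,2,2,1,…,3,1,38] for √391; ℓ=16 ⇒ convergent index 15
step 0: (19, 1)  from 19·(1,0) + (0,1)
step 1: (20, 1)  from 1·(19,1) + (1,0)
…
step 6: (1048, 53)  from 1·(613,31) + (435,22)
…
step 8: (52519, 2656)  from 19·(2709,137) + (1048,53)
step 9: (107747, 5449)  from 2·(52519,2656) + (2709,137)
step 10: (160266, 8105)  from 1·(107747,5449) + (52519,2656)
step 11: (268013, 13554)  from 1·(160266,8105) + (107747,5449)
step 12: (696292, 35213)  from 2·(268013,13554) + (160266,8105)
step 13: (1660597, 83980)  from 2·(696292,35213) + (268013,13554)
step 14: (5678083, 287153)  from 3·(1660597,83980) + (696292,35213)
step 15: (7338680, 371133)  from 1·(5678083,287153) + (1660597,83980)
fundamental: x₁=7338680, y₁=371133  (since 53856224142400 − 391·137739703689 = 1)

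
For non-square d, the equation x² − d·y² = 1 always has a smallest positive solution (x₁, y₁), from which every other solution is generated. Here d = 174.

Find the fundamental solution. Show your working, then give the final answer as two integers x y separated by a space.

1451 110

[13; 5,4,5,26] for √174; ℓ=4 ⇒ convergent index 3
i=0: a=13 ⇒ p=13, q=1
…
i=2: a=4 ⇒ p=277, q=21
i=3: a=5 ⇒ p=1451, q=110
(x₁, y₁) = (1451, 110);  1451² − 174·110² = 1 ✓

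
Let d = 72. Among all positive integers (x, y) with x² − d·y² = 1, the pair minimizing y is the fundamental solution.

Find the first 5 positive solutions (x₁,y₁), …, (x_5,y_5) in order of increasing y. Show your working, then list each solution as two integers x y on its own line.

√72 = [8; 2,16, …], period ℓ=2 (even) → k=1
a_0=8:  p_0=8·1+0=8,  q_0=8·0+1=1
a_1=2:  p_1=2·8+1=17,  q_1=2·1+0=2
→ (17, 2).  Check: 17²=289, 72·2²=288, difference 1.
(17+2√72)^2 = 577 + 68√72
(17+2√72)^3 = 19601 + 2310√72
(17+2√72)^4 = 665857 + 78472√72
(17+2√72)^5 = 22619537 + 2665738√72

17 2
577 68
19601 2310
665857 78472
22619537 2665738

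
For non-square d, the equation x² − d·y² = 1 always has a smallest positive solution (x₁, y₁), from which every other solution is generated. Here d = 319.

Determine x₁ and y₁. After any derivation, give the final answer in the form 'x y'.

d=319: √d = [17; 1,6,5,1,4,…,6,1,34] (ℓ=14, even), read p_13/q_13
a_0=17:  p_0=17·1+0=17,  q_0=17·0+1=1
a_1=1:  p_1=1·17+1=18,  q_1=1·1+0=1
…
a_3=5:  p_3=5·125+18=643,  q_3=5·7+1=36
a_4=1:  p_4=1·643+125=768,  q_4=1·36+7=43
a_5=4:  p_5=4·768+643=3715,  q_5=4·43+36=208
…
a_7=1:  p_7=1·11913+3715=15628,  q_7=1·667+208=875
a_8=3:  p_8=3·15628+11913=58797,  q_8=3·875+667=3292
a_9=4:  p_9=4·58797+15628=250816,  q_9=4·3292+875=14043
a_10=1:  p_10=1·250816+58797=309613,  q_10=1·14043+3292=17335
…
a_12=6:  p_12=6·1798881+309613=11102899,  q_12=6·100718+17335=621643
a_13=1:  p_13=1·11102899+1798881=12901780,  q_13=1·621643+100718=722361
fundamental: x₁=12901780, y₁=722361  (since 166455927168400 − 319·521805414321 = 1)

12901780 722361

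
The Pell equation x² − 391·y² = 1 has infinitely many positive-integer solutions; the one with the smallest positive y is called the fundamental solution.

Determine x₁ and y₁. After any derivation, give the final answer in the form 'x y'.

7338680 371133

[19; 1,3,2,2,1,…,3,1,38] for √391; ℓ=16 ⇒ convergent index 15
k=0  a_k=19  p_k/q_k = 19/1
k=1  a_k=1  p_k/q_k = 20/1
…
k=6  a_k=1  p_k/q_k = 1048/53
k=7  a_k=2  p_k/q_k = 2709/137
k=8  a_k=19  p_k/q_k = 52519/2656
…
k=10  a_k=1  p_k/q_k = 160266/8105
k=11  a_k=1  p_k/q_k = 268013/13554
…
k=14  a_k=3  p_k/q_k = 5678083/287153
k=15  a_k=1  p_k/q_k = 7338680/371133
fundamental: x₁=7338680, y₁=371133  (since 53856224142400 − 391·137739703689 = 1)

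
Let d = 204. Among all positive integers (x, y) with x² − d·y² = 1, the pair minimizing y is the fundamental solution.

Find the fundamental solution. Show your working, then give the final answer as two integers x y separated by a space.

4999 350

√204 → a₀=14, period (3,1,1,6,1,1,3,28); ℓ=8 even so k=7
i=0: a=14 ⇒ p=14, q=1
i=1: a=3 ⇒ p=43, q=3
i=2: a=1 ⇒ p=57, q=4
i=3: a=1 ⇒ p=100, q=7
i=4: a=6 ⇒ p=657, q=46
i=5: a=1 ⇒ p=757, q=53
i=6: a=1 ⇒ p=1414, q=99
i=7: a=3 ⇒ p=4999, q=350
→ (4999, 350).  Check: 4999²=24990001, 204·350²=24990000, difference 1.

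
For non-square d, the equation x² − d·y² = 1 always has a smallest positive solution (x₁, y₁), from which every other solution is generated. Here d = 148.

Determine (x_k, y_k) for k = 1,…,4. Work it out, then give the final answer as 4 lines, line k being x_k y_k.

√148 → a₀=12, period (6,24); ℓ=2 even so k=1
step 0: (12, 1)  from 12·(1,0) + (0,1)
step 1: (73, 6)  from 6·(12,1) + (1,0)
fundamental: x₁=73, y₁=6  (since 5329 − 148·36 = 1)
(73+6√148)^2 = 10657 + 876√148
(73+6√148)^3 = 1555849 + 127890√148
(73+6√148)^4 = 227143297 + 18671064√148

73 6
10657 876
1555849 127890
227143297 18671064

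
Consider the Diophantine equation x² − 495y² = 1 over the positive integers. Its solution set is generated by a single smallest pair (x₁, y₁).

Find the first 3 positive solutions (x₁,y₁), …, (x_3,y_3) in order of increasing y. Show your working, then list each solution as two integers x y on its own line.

89 4
15841 712
2819609 126732

[22; 4,44] for √495; ℓ=2 ⇒ convergent index 1
a_0=22:  p_0=22·1+0=22,  q_0=22·0+1=1
a_1=4:  p_1=4·22+1=89,  q_1=4·1+0=4
fundamental: x₁=89, y₁=4  (since 7921 − 495·16 = 1)
n=2: (89,4)∘(89,4) = (89·89+495·4·4, 89·4+4·89) = (15841,712)
n=3: (15841,712)∘(89,4) = (89·15841+495·4·712, 89·712+4·15841) = (2819609,126732)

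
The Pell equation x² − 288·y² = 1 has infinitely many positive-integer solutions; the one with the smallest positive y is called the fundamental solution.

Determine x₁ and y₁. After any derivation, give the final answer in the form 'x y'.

√288 = [16; 1,32, …], period ℓ=2 (even) → k=1
step 0: (16, 1)  from 16·(1,0) + (0,1)
step 1: (17, 1)  from 1·(16,1) + (1,0)
(x₁, y₁) = (17, 1);  17² − 288·1² = 1 ✓

17 1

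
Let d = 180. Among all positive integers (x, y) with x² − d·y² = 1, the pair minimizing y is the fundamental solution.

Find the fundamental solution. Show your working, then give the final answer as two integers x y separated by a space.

161 12

√180 = [13; 2,2,2,26, …], period ℓ=4 (even) → k=3
k=0  a_k=13  p_k/q_k = 13/1
k=1  a_k=2  p_k/q_k = 27/2
k=2  a_k=2  p_k/q_k = 67/5
k=3  a_k=2  p_k/q_k = 161/12
fundamental: x₁=161, y₁=12  (since 25921 − 180·144 = 1)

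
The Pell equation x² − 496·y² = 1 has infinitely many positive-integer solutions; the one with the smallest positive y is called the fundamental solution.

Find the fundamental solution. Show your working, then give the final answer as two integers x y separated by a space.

4620799 207480

√496 = [22; 3,1,2,4,1,…,1,3,44, …], period ℓ=16 (even) → k=15
a_0=22:  p_0=22·1+0=22,  q_0=22·0+1=1
…
a_4=4:  p_4=4·245+89=1069,  q_4=4·11+4=48
…
a_6=1:  p_6=1·1314+1069=2383,  q_6=1·59+48=107
…
a_9=2:  p_9=2·14543+6080=35166,  q_9=2·653+273=1579
…
a_13=2:  p_13=2·389209+84875=863293,  q_13=2·17476+3811=38763
a_14=1:  p_14=1·863293+389209=1252502,  q_14=1·38763+17476=56239
a_15=3:  p_15=3·1252502+863293=4620799,  q_15=3·56239+38763=207480
fundamental: x₁=4620799, y₁=207480  (since 21351783398401 − 496·43047950400 = 1)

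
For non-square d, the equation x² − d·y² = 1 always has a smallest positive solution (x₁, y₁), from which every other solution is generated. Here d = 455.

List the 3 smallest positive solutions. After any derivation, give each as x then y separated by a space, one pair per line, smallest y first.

[21; 3,42] for √455; ℓ=2 ⇒ convergent index 1
k=0  a_k=21  p_k/q_k = 21/1
k=1  a_k=3  p_k/q_k = 64/3
fundamental: x₁=64, y₁=3  (since 4096 − 455·9 = 1)
(x_2, y_2) = (64·64 + 455·3·3, 64·3 + 3·64) = (8191, 384)
(x_3, y_3) = (64·8191 + 455·3·384, 64·384 + 3·8191) = (1048384, 49149)

64 3
8191 384
1048384 49149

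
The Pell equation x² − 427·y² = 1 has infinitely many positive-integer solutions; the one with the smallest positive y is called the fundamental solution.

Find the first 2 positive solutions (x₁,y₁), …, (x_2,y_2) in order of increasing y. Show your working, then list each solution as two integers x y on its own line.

62 3
7687 372

√427 = [20; 1,1,1,40, …], period ℓ=4 (even) → k=3
i=0: a=20 ⇒ p=20, q=1
…
i=2: a=1 ⇒ p=41, q=2
i=3: a=1 ⇒ p=62, q=3
fundamental: x₁=62, y₁=3  (since 3844 − 427·9 = 1)
n=2: (62,3)∘(62,3) = (62·62+427·3·3, 62·3+3·62) = (7687,372)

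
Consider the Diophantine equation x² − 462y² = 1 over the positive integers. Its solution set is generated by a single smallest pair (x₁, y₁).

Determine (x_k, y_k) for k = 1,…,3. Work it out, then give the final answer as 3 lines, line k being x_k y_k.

43 2
3697 172
317899 14790

[21; 2,42] for √462; ℓ=2 ⇒ convergent index 1
k=0  a_k=21  p_k/q_k = 21/1
k=1  a_k=2  p_k/q_k = 43/2
(x₁, y₁) = (43, 2);  43² − 462·2² = 1 ✓
k=2:  x_2 = 43·43+462·2·2 = 3697,  y_2 = 43·2+2·43 = 172
k=3:  x_3 = 43·3697+462·2·172 = 317899,  y_3 = 43·172+2·3697 = 14790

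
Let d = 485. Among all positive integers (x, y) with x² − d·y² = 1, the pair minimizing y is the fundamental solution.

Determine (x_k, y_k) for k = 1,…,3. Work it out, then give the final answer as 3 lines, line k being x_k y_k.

969 44
1877921 85272
3639409929 165257092

√485 = [22; 44, …], period ℓ=1 (odd) → k=1
k=0  a_k=22  p_k/q_k = 22/1
k=1  a_k=44  p_k/q_k = 969/44
→ (969, 44).  Check: 969²=938961, 485·44²=938960, difference 1.
n=2: (969,44)∘(969,44) = (969·969+485·44·44, 969·44+44·969) = (1877921,85272)
n=3: (1877921,85272)∘(969,44) = (969·1877921+485·44·85272, 969·85272+44·1877921) = (3639409929,165257092)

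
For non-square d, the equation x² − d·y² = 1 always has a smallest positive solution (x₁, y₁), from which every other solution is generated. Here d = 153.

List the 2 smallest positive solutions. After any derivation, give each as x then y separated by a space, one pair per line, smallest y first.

2177 176
9478657 766304

[12; 2,1,2,2,2,1,2,24] for √153; ℓ=8 ⇒ convergent index 7
step 0: (12, 1)  from 12·(1,0) + (0,1)
…
step 2: (37, 3)  from 1·(25,2) + (12,1)
step 3: (99, 8)  from 2·(37,3) + (25,2)
step 4: (235, 19)  from 2·(99,8) + (37,3)
step 5: (569, 46)  from 2·(235,19) + (99,8)
step 6: (804, 65)  from 1·(569,46) + (235,19)
step 7: (2177, 176)  from 2·(804,65) + (569,46)
(x₁, y₁) = (2177, 176);  2177² − 153·176² = 1 ✓
k=2:  x_2 = 2177·2177+153·176·176 = 9478657,  y_2 = 2177·176+176·2177 = 766304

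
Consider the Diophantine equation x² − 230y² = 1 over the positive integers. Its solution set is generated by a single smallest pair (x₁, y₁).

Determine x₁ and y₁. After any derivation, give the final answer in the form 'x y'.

91 6

√230 = [15; 6,30, …], period ℓ=2 (even) → k=1
i=0: a=15 ⇒ p=15, q=1
i=1: a=6 ⇒ p=91, q=6
fundamental: x₁=91, y₁=6  (since 8281 − 230·36 = 1)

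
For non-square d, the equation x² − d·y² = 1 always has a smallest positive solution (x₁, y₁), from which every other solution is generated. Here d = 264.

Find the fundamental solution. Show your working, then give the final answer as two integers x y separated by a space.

65 4

d=264: √d = [16; 4,32] (ℓ=2, even), read p_1/q_1
k=0  a_k=16  p_k/q_k = 16/1
k=1  a_k=4  p_k/q_k = 65/4
(x₁, y₁) = (65, 4);  65² − 264·4² = 1 ✓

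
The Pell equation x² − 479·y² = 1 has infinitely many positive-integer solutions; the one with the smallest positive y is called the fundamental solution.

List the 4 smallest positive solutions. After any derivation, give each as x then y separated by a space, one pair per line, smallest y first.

d=479: √d = [21; 1,7,1,3,2,21,2,3,1,7,1,42] (ℓ=12, even), read p_11/q_11
step 0: (21, 1)  from 21·(1,0) + (0,1)
…
step 2: (175, 8)  from 7·(22,1) + (21,1)
…
step 5: (1729, 79)  from 2·(766,35) + (197,9)
…
step 8: (264712, 12095)  from 3·(75879,3467) + (37075,1694)
…
step 10: (2648849, 121029)  from 7·(340591,15562) + (264712,12095)
step 11: (2989440, 136591)  from 1·(2648849,121029) + (340591,15562)
(x₁, y₁) = (2989440, 136591);  2989440² − 479·136591² = 1 ✓
(x_2, y_2) = (2989440·2989440 + 479·136591·136591, 2989440·136591 + 136591·2989440) = (17873503027199, 816661198080)
(x_3, y_3) = (2989440·17873503027199 + 479·136591·816661198080, 2989440·816661198080 + 136591·17873503027199) = (106863529779256567680, 4882719303976413809)
(x_4, y_4) = (2989440·106863529779256567680 + 479·136591·4882719303976413809, 2989440·4882719303976413809 + 136591·106863529779256567680) = (638924220926583633867571201, 29193192792157684333155840)

2989440 136591
17873503027199 816661198080
106863529779256567680 4882719303976413809
638924220926583633867571201 29193192792157684333155840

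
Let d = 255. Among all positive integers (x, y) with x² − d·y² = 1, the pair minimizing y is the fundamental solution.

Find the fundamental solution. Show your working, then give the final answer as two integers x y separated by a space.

16 1

[15; 1,30] for √255; ℓ=2 ⇒ convergent index 1
i=0: a=15 ⇒ p=15, q=1
i=1: a=1 ⇒ p=16, q=1
(x₁, y₁) = (16, 1);  16² − 255·1² = 1 ✓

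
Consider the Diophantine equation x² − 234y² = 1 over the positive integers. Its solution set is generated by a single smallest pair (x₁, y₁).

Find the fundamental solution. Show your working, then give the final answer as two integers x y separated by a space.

5201 340

√234 → a₀=15, period (3,2,1,2,1,2,3,30); ℓ=8 even so k=7
step 0: (15, 1)  from 15·(1,0) + (0,1)
step 1: (46, 3)  from 3·(15,1) + (1,0)
step 2: (107, 7)  from 2·(46,3) + (15,1)
step 3: (153, 10)  from 1·(107,7) + (46,3)
step 4: (413, 27)  from 2·(153,10) + (107,7)
step 5: (566, 37)  from 1·(413,27) + (153,10)
step 6: (1545, 101)  from 2·(566,37) + (413,27)
step 7: (5201, 340)  from 3·(1545,101) + (566,37)
→ (5201, 340).  Check: 5201²=27050401, 234·340²=27050400, difference 1.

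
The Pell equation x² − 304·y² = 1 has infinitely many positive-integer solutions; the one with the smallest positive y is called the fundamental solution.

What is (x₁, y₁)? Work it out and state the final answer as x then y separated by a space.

d=304: √d = [17; 2,3,2,1,1,1,1,1,2,3,2,34] (ℓ=12, even), read p_11/q_11
i=0: a=17 ⇒ p=17, q=1
…
i=2: a=3 ⇒ p=122, q=7
i=3: a=2 ⇒ p=279, q=16
…
i=5: a=1 ⇒ p=680, q=39
i=6: a=1 ⇒ p=1081, q=62
i=7: a=1 ⇒ p=1761, q=101
…
i=10: a=3 ⇒ p=25177, q=1444
i=11: a=2 ⇒ p=57799, q=3315
(x₁, y₁) = (57799, 3315);  57799² − 304·3315² = 1 ✓

57799 3315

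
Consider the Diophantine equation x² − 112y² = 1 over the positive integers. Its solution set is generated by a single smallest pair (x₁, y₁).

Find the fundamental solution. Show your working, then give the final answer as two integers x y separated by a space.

[10; 1,1,2,1,1,20] for √112; ℓ=6 ⇒ convergent index 5
step 0: (10, 1)  from 10·(1,0) + (0,1)
…
step 3: (53, 5)  from 2·(21,2) + (11,1)
step 4: (74, 7)  from 1·(53,5) + (21,2)
step 5: (127, 12)  from 1·(74,7) + (53,5)
(x₁, y₁) = (127, 12);  127² − 112·12² = 1 ✓

127 12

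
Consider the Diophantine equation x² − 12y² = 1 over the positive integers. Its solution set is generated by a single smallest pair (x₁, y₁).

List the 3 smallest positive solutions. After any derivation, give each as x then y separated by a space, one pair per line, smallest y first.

7 2
97 28
1351 390

d=12: √d = [3; 2,6] (ℓ=2, even), read p_1/q_1
step 0: (3, 1)  from 3·(1,0) + (0,1)
step 1: (7, 2)  from 2·(3,1) + (1,0)
fundamental: x₁=7, y₁=2  (since 49 − 12·4 = 1)
k=2:  x_2 = 7·7+12·2·2 = 97,  y_2 = 7·2+2·7 = 28
k=3:  x_3 = 7·97+12·2·28 = 1351,  y_3 = 7·28+2·97 = 390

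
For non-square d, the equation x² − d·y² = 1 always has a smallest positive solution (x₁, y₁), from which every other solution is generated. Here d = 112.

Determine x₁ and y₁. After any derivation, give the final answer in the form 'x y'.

√112 → a₀=10, period (1,1,2,1,1,20); ℓ=6 even so k=5
step 0: (10, 1)  from 10·(1,0) + (0,1)
…
step 3: (53, 5)  from 2·(21,2) + (11,1)
step 4: (74, 7)  from 1·(53,5) + (21,2)
step 5: (127, 12)  from 1·(74,7) + (53,5)
→ (127, 12).  Check: 127²=16129, 112·12²=16128, difference 1.

127 12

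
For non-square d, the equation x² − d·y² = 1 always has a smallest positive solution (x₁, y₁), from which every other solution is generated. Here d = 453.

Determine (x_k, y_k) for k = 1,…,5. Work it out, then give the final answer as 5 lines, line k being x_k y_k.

[21; 3,1,1,10,14,10,1,1,3,42] for √453; ℓ=10 ⇒ convergent index 9
i=0: a=21 ⇒ p=21, q=1
i=1: a=3 ⇒ p=64, q=3
…
i=3: a=1 ⇒ p=149, q=7
i=4: a=10 ⇒ p=1575, q=74
…
i=6: a=10 ⇒ p=223565, q=10504
i=7: a=1 ⇒ p=245764, q=11547
i=8: a=1 ⇒ p=469329, q=22051
i=9: a=3 ⇒ p=1653751, q=77700
fundamental: x₁=1653751, y₁=77700  (since 2734892370001 − 453·6037290000 = 1)
k=2:  x_2 = 1653751·1653751+453·77700·77700 = 5469784740001,  y_2 = 1653751·77700+77700·1653751 = 256992905400
k=3:  x_3 = 1653751·5469784740001+453·77700·256992905400 = 18091323967121133751,  y_3 = 1653751·256992905400+77700·5469784740001 = 850004548596233100
k=4:  x_4 = 1653751·18091323967121133751+453·77700·850004548596233100 = 59837090203895614338960001,  y_4 = 1653751·850004548596233100+77700·18091323967121133751 = 2811391744490881177810800
k=5:  x_5 = 1653751·59837090203895614338960001+453·77700·2811391744490881177810800 = 197911295523547060893371760093751,  y_5 = 1653751·2811391744490881177810800+77700·59837090203895614338960001 = 9298683817686228472822980388500

1653751 77700
5469784740001 256992905400
18091323967121133751 850004548596233100
59837090203895614338960001 2811391744490881177810800
197911295523547060893371760093751 9298683817686228472822980388500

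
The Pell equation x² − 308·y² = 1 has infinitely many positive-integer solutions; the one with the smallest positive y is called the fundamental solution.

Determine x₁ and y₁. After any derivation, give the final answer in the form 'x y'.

351 20

√308 = [17; 1,1,4,1,1,34, …], period ℓ=6 (even) → k=5
i=0: a=17 ⇒ p=17, q=1
i=1: a=1 ⇒ p=18, q=1
i=2: a=1 ⇒ p=35, q=2
i=3: a=4 ⇒ p=158, q=9
i=4: a=1 ⇒ p=193, q=11
i=5: a=1 ⇒ p=351, q=20
(x₁, y₁) = (351, 20);  351² − 308·20² = 1 ✓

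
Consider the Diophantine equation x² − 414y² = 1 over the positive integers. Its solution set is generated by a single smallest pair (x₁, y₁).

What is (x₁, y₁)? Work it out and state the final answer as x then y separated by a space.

24335 1196

√414 → a₀=20, period (2,1,7,2,7,1,2,40); ℓ=8 even so k=7
step 0: (20, 1)  from 20·(1,0) + (0,1)
…
step 4: (997, 49)  from 2·(468,23) + (61,3)
…
step 6: (8444, 415)  from 1·(7447,366) + (997,49)
step 7: (24335, 1196)  from 2·(8444,415) + (7447,366)
→ (24335, 1196).  Check: 24335²=592192225, 414·1196²=592192224, difference 1.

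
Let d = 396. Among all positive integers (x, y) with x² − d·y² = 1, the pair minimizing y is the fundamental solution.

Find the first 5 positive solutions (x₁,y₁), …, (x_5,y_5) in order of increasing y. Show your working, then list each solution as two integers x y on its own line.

199 10
79201 3980
31521799 1584030
12545596801 630439960
4993116004999 250913520050

d=396: √d = [19; 1,8,1,38] (ℓ=4, even), read p_3/q_3
i=0: a=19 ⇒ p=19, q=1
i=1: a=1 ⇒ p=20, q=1
i=2: a=8 ⇒ p=179, q=9
i=3: a=1 ⇒ p=199, q=10
fundamental: x₁=199, y₁=10  (since 39601 − 396·100 = 1)
(199+10√396)^2 = 79201 + 3980√396
(199+10√396)^3 = 31521799 + 1584030√396
(199+10√396)^4 = 12545596801 + 630439960√396
(199+10√396)^5 = 4993116004999 + 250913520050√396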